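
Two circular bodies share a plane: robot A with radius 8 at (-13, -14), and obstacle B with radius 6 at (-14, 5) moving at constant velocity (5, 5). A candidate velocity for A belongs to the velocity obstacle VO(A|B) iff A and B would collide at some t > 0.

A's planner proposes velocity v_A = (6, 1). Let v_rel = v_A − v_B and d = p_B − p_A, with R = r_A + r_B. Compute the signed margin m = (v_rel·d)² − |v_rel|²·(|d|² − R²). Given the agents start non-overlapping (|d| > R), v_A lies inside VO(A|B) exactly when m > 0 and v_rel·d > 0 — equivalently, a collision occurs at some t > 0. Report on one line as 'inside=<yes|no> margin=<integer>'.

d = (-1, 19),  |d|² = 362;  R = 8+6 = 14,  c = 362−14² = 166
v_rel = (1, -4),  |v_rel|² = 17;  v_rel·d = (1)·(-1) + (-4)·(19) = -77
17·t² + 154·t + 166 = 0  ⇒  m = (-77)² − 17·166 = 3107
m = 3107 > 0,  v_rel·d = -77 < 0  ⇒  outside

inside=no margin=3107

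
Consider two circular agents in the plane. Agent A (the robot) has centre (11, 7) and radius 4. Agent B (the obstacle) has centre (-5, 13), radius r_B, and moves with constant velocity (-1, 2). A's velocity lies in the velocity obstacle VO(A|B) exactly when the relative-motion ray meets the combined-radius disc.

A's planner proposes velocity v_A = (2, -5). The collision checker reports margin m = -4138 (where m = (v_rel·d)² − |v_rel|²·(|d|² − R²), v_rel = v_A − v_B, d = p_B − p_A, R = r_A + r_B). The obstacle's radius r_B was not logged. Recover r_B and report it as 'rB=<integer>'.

m = -4138
d = (-16, 6);  v_rel = (3, -7),  |v_rel|² = 58
v_rel×d = (3)·(6) − (-7)·(-16) = -94
since m = R²·58 − (-94)²:  R² = (8836 + -4138) / 58 = 81
R = √81 = 9  ⇒  r_B = 9 − 4 = 5

rB=5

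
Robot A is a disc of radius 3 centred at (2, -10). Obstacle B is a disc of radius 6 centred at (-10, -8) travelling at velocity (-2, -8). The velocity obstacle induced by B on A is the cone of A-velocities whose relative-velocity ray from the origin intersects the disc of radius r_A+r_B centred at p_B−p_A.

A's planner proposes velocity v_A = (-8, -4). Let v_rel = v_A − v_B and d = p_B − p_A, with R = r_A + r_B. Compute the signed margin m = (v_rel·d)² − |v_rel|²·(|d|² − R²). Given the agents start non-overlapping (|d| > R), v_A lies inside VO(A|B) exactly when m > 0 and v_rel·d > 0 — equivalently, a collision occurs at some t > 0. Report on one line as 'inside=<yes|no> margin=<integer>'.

d = (-12, 2),  |d|² = 148;  R = 3+6 = 9,  c = 148−9² = 67
v_rel = (-6, 4),  |v_rel|² = 52;  v_rel·d = (-6)·(-12) + (4)·(2) = 80
52·t² − 160·t + 67 = 0  ⇒  m = 80² − 52·67 = 2916
m = 2916 > 0,  v_rel·d = 80 > 0  ⇒  inside

inside=yes margin=2916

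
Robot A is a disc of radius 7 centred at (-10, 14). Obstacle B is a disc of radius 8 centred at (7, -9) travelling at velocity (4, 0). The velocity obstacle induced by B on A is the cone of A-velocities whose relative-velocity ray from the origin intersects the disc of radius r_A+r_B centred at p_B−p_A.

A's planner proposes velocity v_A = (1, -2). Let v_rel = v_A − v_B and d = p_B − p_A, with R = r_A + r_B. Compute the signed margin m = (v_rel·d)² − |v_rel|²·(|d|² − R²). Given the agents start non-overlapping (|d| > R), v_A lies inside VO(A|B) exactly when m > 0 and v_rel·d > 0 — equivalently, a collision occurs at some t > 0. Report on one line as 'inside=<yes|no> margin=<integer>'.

d = (17, -23),  |d|² = 818;  R = 7+8 = 15,  c = 818−15² = 593
v_rel = (-3, -2),  |v_rel|² = 13;  v_rel·d = (-3)·(17) + (-2)·(-23) = -5
13·t² + 10·t + 593 = 0  ⇒  m = (-5)² − 13·593 = -7684
m = -7684 < 0,  v_rel·d = -5 < 0  ⇒  outside

inside=no margin=-7684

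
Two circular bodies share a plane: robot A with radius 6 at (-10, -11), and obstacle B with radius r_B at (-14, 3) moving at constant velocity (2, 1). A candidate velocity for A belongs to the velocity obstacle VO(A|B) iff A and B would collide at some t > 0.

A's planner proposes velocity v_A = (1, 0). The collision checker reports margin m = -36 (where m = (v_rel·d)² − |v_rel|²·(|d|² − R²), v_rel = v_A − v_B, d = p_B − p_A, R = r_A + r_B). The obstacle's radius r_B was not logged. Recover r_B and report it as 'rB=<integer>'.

m = -36
d = (-4, 14);  v_rel = (-1, -1),  |v_rel|² = 2
v_rel×d = (-1)·(14) − (-1)·(-4) = -18
since m = R²·2 − (-18)²:  R² = (324 + -36) / 2 = 144
R = √144 = 12  ⇒  r_B = 12 − 6 = 6

rB=6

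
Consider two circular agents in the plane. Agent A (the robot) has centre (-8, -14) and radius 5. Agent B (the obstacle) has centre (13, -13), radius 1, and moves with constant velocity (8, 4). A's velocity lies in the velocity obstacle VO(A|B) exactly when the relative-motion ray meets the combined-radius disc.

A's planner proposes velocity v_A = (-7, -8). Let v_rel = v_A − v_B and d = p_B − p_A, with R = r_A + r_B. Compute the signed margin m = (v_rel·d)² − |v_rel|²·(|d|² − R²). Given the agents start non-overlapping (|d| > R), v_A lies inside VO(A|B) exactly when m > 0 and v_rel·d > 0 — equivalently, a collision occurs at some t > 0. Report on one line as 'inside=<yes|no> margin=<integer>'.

d = (21, 1),  |d|² = 442;  R = 5+1 = 6,  c = 442−6² = 406
v_rel = (-15, -12),  |v_rel|² = 369;  v_rel·d = (-15)·(21) + (-12)·(1) = -327
369·t² + 654·t + 406 = 0  ⇒  m = (-327)² − 369·406 = -42885
m = -42885 < 0,  v_rel·d = -327 < 0  ⇒  outside

inside=no margin=-42885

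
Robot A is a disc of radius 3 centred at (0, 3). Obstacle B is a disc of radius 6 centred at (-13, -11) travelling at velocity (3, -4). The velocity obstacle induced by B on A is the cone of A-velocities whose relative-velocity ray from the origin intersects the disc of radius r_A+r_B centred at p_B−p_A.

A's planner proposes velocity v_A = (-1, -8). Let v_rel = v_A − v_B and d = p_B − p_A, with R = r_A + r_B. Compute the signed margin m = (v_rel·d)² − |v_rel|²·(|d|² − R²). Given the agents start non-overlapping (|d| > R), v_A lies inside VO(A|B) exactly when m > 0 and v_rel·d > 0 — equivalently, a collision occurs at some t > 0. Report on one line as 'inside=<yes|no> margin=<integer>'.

d = (-13, -14),  |d|² = 365;  R = 3+6 = 9,  c = 365−9² = 284
v_rel = (-4, -4),  |v_rel|² = 32;  v_rel·d = (-4)·(-13) + (-4)·(-14) = 108
32·t² − 216·t + 284 = 0  ⇒  m = 108² − 32·284 = 2576
m = 2576 > 0,  v_rel·d = 108 > 0  ⇒  inside

inside=yes margin=2576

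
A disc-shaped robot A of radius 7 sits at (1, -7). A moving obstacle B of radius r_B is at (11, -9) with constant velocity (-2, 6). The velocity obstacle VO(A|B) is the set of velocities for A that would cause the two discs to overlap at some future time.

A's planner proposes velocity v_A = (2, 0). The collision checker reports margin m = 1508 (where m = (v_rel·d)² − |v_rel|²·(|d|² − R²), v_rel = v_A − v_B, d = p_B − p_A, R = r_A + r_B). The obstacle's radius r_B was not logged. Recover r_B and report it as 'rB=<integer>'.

m = 1508
d = (10, -2);  v_rel = (4, -6),  |v_rel|² = 52
v_rel×d = (4)·(-2) − (-6)·(10) = 52
since m = R²·52 − 52²:  R² = (2704 + 1508) / 52 = 81
R = √81 = 9  ⇒  r_B = 9 − 7 = 2

rB=2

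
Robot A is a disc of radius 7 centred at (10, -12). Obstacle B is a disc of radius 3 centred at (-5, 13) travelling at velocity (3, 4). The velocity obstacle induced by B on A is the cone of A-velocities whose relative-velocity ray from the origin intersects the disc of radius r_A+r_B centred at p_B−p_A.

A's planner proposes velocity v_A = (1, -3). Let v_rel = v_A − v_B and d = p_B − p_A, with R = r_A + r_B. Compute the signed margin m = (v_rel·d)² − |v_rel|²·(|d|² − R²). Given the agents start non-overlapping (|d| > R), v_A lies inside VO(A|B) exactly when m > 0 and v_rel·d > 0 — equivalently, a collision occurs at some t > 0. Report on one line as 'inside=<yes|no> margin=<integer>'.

d = (-15, 25),  |d|² = 850;  R = 7+3 = 10,  c = 850−10² = 750
v_rel = (-2, -7),  |v_rel|² = 53;  v_rel·d = (-2)·(-15) + (-7)·(25) = -145
53·t² + 290·t + 750 = 0  ⇒  m = (-145)² − 53·750 = -18725
m = -18725 < 0,  v_rel·d = -145 < 0  ⇒  outside

inside=no margin=-18725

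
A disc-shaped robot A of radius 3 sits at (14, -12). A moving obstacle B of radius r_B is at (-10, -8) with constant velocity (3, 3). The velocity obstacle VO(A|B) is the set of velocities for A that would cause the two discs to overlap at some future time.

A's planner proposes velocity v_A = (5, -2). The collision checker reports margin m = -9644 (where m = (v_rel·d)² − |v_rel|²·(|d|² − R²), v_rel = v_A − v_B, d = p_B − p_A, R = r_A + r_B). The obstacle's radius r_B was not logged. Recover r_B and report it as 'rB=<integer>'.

m = -9644
d = (-24, 4);  v_rel = (2, -5),  |v_rel|² = 29
v_rel×d = (2)·(4) − (-5)·(-24) = -112
since m = R²·29 − (-112)²:  R² = (12544 + -9644) / 29 = 100
R = √100 = 10  ⇒  r_B = 10 − 3 = 7

rB=7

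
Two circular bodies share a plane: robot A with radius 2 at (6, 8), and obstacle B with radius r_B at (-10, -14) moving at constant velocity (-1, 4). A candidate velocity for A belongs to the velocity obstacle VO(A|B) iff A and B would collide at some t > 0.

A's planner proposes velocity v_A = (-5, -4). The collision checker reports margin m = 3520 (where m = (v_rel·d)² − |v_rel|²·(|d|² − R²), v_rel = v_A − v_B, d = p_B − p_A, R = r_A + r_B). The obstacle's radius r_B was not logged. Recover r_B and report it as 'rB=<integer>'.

m = 3520
d = (-16, -22);  v_rel = (-4, -8),  |v_rel|² = 80
v_rel×d = (-4)·(-22) − (-8)·(-16) = -40
since m = R²·80 − (-40)²:  R² = (1600 + 3520) / 80 = 64
R = √64 = 8  ⇒  r_B = 8 − 2 = 6

rB=6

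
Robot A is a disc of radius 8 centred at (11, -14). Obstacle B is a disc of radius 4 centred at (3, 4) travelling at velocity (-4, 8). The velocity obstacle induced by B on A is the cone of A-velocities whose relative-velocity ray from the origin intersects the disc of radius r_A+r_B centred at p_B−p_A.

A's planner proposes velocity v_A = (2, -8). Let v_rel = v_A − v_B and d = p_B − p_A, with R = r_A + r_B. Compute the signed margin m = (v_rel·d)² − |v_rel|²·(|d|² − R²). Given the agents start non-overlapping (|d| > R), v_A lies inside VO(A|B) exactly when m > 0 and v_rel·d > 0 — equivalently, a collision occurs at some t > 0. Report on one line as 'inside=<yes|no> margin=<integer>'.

d = (-8, 18),  |d|² = 388;  R = 8+4 = 12,  c = 388−12² = 244
v_rel = (6, -16),  |v_rel|² = 292;  v_rel·d = (6)·(-8) + (-16)·(18) = -336
292·t² + 672·t + 244 = 0  ⇒  m = (-336)² − 292·244 = 41648
m = 41648 > 0,  v_rel·d = -336 < 0  ⇒  outside

inside=no margin=41648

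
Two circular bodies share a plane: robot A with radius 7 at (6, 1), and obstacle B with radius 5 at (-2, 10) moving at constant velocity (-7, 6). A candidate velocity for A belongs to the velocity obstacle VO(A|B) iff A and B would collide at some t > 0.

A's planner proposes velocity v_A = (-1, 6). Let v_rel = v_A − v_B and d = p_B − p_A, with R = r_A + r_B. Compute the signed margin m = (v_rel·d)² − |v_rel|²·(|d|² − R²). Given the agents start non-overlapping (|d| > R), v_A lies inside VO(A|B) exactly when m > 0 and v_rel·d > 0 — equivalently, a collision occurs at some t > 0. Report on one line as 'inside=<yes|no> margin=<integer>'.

d = (-8, 9),  |d|² = 145;  R = 7+5 = 12,  c = 145−12² = 1
v_rel = (6, 0),  |v_rel|² = 36;  v_rel·d = (6)·(-8) + (0)·(9) = -48
36·t² + 96·t + 1 = 0  ⇒  m = (-48)² − 36·1 = 2268
m = 2268 > 0,  v_rel·d = -48 < 0  ⇒  outside

inside=no margin=2268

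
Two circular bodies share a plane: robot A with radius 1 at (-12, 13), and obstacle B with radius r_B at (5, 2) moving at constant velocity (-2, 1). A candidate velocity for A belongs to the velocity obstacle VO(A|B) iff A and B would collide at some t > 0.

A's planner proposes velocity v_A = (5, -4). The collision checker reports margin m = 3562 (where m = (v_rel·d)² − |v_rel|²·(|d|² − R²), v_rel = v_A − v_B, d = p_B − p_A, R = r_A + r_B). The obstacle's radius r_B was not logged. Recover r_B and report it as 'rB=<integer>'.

m = 3562
d = (17, -11);  v_rel = (7, -5),  |v_rel|² = 74
v_rel×d = (7)·(-11) − (-5)·(17) = 8
since m = R²·74 − 8²:  R² = (64 + 3562) / 74 = 49
R = √49 = 7  ⇒  r_B = 7 − 1 = 6

rB=6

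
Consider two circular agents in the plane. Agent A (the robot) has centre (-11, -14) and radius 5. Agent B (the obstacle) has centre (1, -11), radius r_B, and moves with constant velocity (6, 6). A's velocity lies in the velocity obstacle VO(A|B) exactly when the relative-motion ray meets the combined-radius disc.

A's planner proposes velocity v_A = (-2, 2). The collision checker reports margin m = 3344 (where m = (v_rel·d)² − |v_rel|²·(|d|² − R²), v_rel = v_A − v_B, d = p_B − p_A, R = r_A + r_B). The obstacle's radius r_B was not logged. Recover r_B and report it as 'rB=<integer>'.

m = 3344
d = (12, 3);  v_rel = (-8, -4),  |v_rel|² = 80
v_rel×d = (-8)·(3) − (-4)·(12) = 24
since m = R²·80 − 24²:  R² = (576 + 3344) / 80 = 49
R = √49 = 7  ⇒  r_B = 7 − 5 = 2

rB=2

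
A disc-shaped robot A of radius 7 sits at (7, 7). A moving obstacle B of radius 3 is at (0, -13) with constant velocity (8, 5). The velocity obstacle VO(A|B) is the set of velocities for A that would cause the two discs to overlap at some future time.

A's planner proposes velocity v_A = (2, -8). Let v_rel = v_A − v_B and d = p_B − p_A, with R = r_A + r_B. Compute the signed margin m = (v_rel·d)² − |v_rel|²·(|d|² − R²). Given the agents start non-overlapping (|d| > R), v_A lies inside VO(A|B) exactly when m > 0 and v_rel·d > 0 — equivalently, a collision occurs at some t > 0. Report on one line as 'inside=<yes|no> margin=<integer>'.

d = (-7, -20),  |d|² = 449;  R = 7+3 = 10,  c = 449−10² = 349
v_rel = (-6, -13),  |v_rel|² = 205;  v_rel·d = (-6)·(-7) + (-13)·(-20) = 302
205·t² − 604·t + 349 = 0  ⇒  m = 302² − 205·349 = 19659
m = 19659 > 0,  v_rel·d = 302 > 0  ⇒  inside

inside=yes margin=19659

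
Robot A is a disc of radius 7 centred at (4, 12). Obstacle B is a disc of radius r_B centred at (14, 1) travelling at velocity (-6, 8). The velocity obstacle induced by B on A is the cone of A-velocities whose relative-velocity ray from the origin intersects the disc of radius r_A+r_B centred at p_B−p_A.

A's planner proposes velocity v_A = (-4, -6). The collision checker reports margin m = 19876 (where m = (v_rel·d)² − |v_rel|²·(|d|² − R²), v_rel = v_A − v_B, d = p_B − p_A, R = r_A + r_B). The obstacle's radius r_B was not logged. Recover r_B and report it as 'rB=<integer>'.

m = 19876
d = (10, -11);  v_rel = (2, -14),  |v_rel|² = 200
v_rel×d = (2)·(-11) − (-14)·(10) = 118
since m = R²·200 − 118²:  R² = (13924 + 19876) / 200 = 169
R = √169 = 13  ⇒  r_B = 13 − 7 = 6

rB=6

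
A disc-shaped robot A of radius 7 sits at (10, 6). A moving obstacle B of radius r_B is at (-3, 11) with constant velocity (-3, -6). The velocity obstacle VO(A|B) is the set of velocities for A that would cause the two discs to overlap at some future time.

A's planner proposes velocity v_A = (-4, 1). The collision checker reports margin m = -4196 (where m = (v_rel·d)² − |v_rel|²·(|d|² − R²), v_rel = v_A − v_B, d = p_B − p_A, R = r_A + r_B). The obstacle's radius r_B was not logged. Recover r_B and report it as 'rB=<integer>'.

m = -4196
d = (-13, 5);  v_rel = (-1, 7),  |v_rel|² = 50
v_rel×d = (-1)·(5) − (7)·(-13) = 86
since m = R²·50 − 86²:  R² = (7396 + -4196) / 50 = 64
R = √64 = 8  ⇒  r_B = 8 − 7 = 1

rB=1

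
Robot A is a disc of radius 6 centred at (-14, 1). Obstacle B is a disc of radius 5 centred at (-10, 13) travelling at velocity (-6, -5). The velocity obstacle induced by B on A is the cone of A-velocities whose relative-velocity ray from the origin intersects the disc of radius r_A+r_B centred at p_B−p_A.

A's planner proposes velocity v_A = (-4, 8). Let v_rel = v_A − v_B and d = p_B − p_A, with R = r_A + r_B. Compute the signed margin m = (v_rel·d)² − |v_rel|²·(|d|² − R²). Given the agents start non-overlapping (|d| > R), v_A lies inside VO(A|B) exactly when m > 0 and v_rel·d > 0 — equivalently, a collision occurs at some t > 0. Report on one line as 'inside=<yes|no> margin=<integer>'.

d = (4, 12),  |d|² = 160;  R = 6+5 = 11,  c = 160−11² = 39
v_rel = (2, 13),  |v_rel|² = 173;  v_rel·d = (2)·(4) + (13)·(12) = 164
173·t² − 328·t + 39 = 0  ⇒  m = 164² − 173·39 = 20149
m = 20149 > 0,  v_rel·d = 164 > 0  ⇒  inside

inside=yes margin=20149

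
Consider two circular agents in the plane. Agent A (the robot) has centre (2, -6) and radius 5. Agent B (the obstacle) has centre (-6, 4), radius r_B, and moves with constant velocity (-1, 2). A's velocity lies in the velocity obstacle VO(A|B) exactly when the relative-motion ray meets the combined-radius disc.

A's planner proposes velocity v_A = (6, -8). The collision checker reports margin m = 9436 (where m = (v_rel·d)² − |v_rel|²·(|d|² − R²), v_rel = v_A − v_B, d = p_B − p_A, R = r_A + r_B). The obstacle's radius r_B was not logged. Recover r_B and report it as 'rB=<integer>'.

m = 9436
d = (-8, 10);  v_rel = (7, -10),  |v_rel|² = 149
v_rel×d = (7)·(10) − (-10)·(-8) = -10
since m = R²·149 − (-10)²:  R² = (100 + 9436) / 149 = 64
R = √64 = 8  ⇒  r_B = 8 − 5 = 3

rB=3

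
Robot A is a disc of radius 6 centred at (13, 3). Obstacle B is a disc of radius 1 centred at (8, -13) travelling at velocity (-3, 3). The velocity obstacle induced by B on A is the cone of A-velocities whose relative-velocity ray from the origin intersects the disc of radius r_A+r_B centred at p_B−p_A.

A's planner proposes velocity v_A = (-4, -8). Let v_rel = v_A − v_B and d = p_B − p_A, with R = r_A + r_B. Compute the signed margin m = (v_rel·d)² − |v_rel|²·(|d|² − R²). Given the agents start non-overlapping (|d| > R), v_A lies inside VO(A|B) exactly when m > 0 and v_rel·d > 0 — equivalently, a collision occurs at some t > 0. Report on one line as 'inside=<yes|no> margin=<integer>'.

d = (-5, -16),  |d|² = 281;  R = 6+1 = 7,  c = 281−7² = 232
v_rel = (-1, -11),  |v_rel|² = 122;  v_rel·d = (-1)·(-5) + (-11)·(-16) = 181
122·t² − 362·t + 232 = 0  ⇒  m = 181² − 122·232 = 4457
m = 4457 > 0,  v_rel·d = 181 > 0  ⇒  inside

inside=yes margin=4457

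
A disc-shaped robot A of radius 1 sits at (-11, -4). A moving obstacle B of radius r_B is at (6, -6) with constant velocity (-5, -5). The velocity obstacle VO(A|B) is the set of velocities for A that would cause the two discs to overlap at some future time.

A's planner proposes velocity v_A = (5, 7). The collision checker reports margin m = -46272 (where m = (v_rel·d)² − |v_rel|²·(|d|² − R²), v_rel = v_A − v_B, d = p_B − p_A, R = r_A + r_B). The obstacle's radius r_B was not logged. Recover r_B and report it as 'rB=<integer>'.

m = -46272
d = (17, -2);  v_rel = (10, 12),  |v_rel|² = 244
v_rel×d = (10)·(-2) − (12)·(17) = -224
since m = R²·244 − (-224)²:  R² = (50176 + -46272) / 244 = 16
R = √16 = 4  ⇒  r_B = 4 − 1 = 3

rB=3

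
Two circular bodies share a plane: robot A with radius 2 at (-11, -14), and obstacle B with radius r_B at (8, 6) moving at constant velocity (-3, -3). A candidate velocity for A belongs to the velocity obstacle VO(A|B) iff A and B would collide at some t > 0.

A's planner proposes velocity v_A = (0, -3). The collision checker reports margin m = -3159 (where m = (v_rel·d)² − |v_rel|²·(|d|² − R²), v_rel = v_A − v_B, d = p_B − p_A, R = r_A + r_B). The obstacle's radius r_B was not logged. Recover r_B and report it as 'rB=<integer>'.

m = -3159
d = (19, 20);  v_rel = (3, 0),  |v_rel|² = 9
v_rel×d = (3)·(20) − (0)·(19) = 60
since m = R²·9 − 60²:  R² = (3600 + -3159) / 9 = 49
R = √49 = 7  ⇒  r_B = 7 − 2 = 5

rB=5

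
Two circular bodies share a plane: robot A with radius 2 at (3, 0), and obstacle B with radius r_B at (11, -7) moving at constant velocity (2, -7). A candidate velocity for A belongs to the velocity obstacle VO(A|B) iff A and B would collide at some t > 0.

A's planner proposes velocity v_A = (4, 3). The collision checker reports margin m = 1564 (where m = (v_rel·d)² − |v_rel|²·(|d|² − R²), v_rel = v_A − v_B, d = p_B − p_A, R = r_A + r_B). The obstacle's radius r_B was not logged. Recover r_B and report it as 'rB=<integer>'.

m = 1564
d = (8, -7);  v_rel = (2, 10),  |v_rel|² = 104
v_rel×d = (2)·(-7) − (10)·(8) = -94
since m = R²·104 − (-94)²:  R² = (8836 + 1564) / 104 = 100
R = √100 = 10  ⇒  r_B = 10 − 2 = 8

rB=8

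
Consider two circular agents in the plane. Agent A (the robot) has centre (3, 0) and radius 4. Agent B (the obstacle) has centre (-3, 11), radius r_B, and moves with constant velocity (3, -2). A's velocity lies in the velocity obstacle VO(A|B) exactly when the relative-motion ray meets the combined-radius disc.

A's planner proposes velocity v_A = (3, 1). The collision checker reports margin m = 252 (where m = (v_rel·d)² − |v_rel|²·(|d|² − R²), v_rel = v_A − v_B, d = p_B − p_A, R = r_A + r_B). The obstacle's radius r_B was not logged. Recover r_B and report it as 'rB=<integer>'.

m = 252
d = (-6, 11);  v_rel = (0, 3),  |v_rel|² = 9
v_rel×d = (0)·(11) − (3)·(-6) = 18
since m = R²·9 − 18²:  R² = (324 + 252) / 9 = 64
R = √64 = 8  ⇒  r_B = 8 − 4 = 4

rB=4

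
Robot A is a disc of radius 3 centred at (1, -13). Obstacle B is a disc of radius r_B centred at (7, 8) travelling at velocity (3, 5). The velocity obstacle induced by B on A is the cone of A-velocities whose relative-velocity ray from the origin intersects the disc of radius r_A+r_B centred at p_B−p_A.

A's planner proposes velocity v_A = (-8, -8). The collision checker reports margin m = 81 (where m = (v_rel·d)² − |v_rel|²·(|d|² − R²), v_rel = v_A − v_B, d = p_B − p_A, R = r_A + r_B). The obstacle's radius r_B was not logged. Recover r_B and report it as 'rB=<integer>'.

m = 81
d = (6, 21);  v_rel = (-11, -13),  |v_rel|² = 290
v_rel×d = (-11)·(21) − (-13)·(6) = -153
since m = R²·290 − (-153)²:  R² = (23409 + 81) / 290 = 81
R = √81 = 9  ⇒  r_B = 9 − 3 = 6

rB=6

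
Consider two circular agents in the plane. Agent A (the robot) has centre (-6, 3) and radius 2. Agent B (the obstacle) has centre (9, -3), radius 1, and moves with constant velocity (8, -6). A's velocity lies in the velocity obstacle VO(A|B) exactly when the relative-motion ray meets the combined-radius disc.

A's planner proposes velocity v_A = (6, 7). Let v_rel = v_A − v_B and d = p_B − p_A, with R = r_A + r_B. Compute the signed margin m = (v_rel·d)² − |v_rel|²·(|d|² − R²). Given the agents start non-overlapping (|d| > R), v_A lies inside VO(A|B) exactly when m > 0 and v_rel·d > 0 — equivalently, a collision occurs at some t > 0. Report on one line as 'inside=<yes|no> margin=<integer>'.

d = (15, -6),  |d|² = 261;  R = 2+1 = 3,  c = 261−3² = 252
v_rel = (-2, 13),  |v_rel|² = 173;  v_rel·d = (-2)·(15) + (13)·(-6) = -108
173·t² + 216·t + 252 = 0  ⇒  m = (-108)² − 173·252 = -31932
m = -31932 < 0,  v_rel·d = -108 < 0  ⇒  outside

inside=no margin=-31932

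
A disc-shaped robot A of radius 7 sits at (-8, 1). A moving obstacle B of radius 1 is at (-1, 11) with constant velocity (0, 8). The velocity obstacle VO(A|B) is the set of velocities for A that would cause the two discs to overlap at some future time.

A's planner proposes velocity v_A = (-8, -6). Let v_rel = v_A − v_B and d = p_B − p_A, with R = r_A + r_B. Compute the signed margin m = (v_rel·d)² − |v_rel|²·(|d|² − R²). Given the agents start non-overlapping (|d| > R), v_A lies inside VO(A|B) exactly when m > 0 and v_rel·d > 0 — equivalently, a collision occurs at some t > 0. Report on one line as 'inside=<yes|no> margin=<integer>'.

d = (7, 10),  |d|² = 149;  R = 7+1 = 8,  c = 149−8² = 85
v_rel = (-8, -14),  |v_rel|² = 260;  v_rel·d = (-8)·(7) + (-14)·(10) = -196
260·t² + 392·t + 85 = 0  ⇒  m = (-196)² − 260·85 = 16316
m = 16316 > 0,  v_rel·d = -196 < 0  ⇒  outside

inside=no margin=16316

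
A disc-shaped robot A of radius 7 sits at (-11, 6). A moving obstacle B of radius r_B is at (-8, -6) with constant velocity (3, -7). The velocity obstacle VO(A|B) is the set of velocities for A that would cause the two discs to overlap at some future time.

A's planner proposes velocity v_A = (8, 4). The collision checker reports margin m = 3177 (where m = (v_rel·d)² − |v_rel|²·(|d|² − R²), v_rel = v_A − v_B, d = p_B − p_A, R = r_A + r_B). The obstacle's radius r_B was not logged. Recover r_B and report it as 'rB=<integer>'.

m = 3177
d = (3, -12);  v_rel = (5, 11),  |v_rel|² = 146
v_rel×d = (5)·(-12) − (11)·(3) = -93
since m = R²·146 − (-93)²:  R² = (8649 + 3177) / 146 = 81
R = √81 = 9  ⇒  r_B = 9 − 7 = 2

rB=2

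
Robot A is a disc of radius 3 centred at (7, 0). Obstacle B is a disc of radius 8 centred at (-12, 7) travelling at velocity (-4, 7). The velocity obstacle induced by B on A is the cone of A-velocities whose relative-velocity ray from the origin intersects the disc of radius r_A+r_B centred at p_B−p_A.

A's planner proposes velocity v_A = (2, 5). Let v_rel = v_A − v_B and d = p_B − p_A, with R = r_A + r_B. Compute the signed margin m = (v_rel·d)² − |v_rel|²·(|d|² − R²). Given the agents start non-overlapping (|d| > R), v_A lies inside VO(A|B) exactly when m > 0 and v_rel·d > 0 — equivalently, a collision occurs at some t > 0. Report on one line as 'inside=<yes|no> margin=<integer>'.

d = (-19, 7),  |d|² = 410;  R = 3+8 = 11,  c = 410−11² = 289
v_rel = (6, -2),  |v_rel|² = 40;  v_rel·d = (6)·(-19) + (-2)·(7) = -128
40·t² + 256·t + 289 = 0  ⇒  m = (-128)² − 40·289 = 4824
m = 4824 > 0,  v_rel·d = -128 < 0  ⇒  outside

inside=no margin=4824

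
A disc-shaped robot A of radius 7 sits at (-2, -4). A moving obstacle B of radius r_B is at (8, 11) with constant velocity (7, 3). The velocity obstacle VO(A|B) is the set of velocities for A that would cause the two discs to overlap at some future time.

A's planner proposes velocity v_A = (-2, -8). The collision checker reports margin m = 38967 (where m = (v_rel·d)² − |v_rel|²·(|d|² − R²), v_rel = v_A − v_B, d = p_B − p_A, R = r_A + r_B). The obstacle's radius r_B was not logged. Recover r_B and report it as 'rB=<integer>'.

m = 38967
d = (10, 15);  v_rel = (-9, -11),  |v_rel|² = 202
v_rel×d = (-9)·(15) − (-11)·(10) = -25
since m = R²·202 − (-25)²:  R² = (625 + 38967) / 202 = 196
R = √196 = 14  ⇒  r_B = 14 − 7 = 7

rB=7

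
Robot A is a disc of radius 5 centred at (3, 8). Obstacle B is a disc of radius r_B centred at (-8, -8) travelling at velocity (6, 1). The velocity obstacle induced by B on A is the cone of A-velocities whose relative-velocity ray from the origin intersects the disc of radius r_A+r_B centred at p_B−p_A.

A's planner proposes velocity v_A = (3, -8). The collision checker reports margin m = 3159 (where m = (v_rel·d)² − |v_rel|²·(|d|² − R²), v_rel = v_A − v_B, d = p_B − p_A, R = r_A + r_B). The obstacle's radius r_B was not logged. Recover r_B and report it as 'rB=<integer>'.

m = 3159
d = (-11, -16);  v_rel = (-3, -9),  |v_rel|² = 90
v_rel×d = (-3)·(-16) − (-9)·(-11) = -51
since m = R²·90 − (-51)²:  R² = (2601 + 3159) / 90 = 64
R = √64 = 8  ⇒  r_B = 8 − 5 = 3

rB=3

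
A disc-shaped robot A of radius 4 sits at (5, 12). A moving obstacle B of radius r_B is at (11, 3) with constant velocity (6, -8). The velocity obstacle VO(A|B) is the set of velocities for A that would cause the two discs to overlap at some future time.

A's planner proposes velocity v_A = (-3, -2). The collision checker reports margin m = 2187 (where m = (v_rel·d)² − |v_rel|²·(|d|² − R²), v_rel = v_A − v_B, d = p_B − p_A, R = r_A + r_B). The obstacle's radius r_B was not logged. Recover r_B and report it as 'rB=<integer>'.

m = 2187
d = (6, -9);  v_rel = (-9, 6),  |v_rel|² = 117
v_rel×d = (-9)·(-9) − (6)·(6) = 45
since m = R²·117 − 45²:  R² = (2025 + 2187) / 117 = 36
R = √36 = 6  ⇒  r_B = 6 − 4 = 2

rB=2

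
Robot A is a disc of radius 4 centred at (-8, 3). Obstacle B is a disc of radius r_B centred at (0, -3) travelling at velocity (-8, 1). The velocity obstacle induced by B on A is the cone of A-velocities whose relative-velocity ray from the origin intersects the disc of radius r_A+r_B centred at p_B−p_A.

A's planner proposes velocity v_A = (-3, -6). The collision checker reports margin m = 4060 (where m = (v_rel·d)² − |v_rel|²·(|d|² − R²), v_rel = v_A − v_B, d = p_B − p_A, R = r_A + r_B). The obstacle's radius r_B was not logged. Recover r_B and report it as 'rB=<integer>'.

m = 4060
d = (8, -6);  v_rel = (5, -7),  |v_rel|² = 74
v_rel×d = (5)·(-6) − (-7)·(8) = 26
since m = R²·74 − 26²:  R² = (676 + 4060) / 74 = 64
R = √64 = 8  ⇒  r_B = 8 − 4 = 4

rB=4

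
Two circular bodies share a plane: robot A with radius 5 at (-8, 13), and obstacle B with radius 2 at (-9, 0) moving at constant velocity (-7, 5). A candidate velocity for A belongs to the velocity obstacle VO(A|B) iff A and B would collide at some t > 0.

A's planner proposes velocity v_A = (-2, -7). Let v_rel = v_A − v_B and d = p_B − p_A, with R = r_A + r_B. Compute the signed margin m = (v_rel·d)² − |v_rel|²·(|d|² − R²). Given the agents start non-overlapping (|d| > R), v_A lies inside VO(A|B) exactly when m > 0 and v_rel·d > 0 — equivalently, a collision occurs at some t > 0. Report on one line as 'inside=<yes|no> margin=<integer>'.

d = (-1, -13),  |d|² = 170;  R = 5+2 = 7,  c = 170−7² = 121
v_rel = (5, -12),  |v_rel|² = 169;  v_rel·d = (5)·(-1) + (-12)·(-13) = 151
169·t² − 302·t + 121 = 0  ⇒  m = 151² − 169·121 = 2352
m = 2352 > 0,  v_rel·d = 151 > 0  ⇒  inside

inside=yes margin=2352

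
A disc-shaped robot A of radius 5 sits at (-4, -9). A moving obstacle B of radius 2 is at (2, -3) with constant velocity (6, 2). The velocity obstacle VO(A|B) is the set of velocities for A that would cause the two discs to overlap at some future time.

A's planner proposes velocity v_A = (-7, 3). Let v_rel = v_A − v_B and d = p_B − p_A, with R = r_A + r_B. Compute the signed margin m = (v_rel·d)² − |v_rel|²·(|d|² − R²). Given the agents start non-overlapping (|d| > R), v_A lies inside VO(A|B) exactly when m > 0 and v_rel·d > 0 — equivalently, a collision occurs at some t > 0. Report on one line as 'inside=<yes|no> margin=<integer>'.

d = (6, 6),  |d|² = 72;  R = 5+2 = 7,  c = 72−7² = 23
v_rel = (-13, 1),  |v_rel|² = 170;  v_rel·d = (-13)·(6) + (1)·(6) = -72
170·t² + 144·t + 23 = 0  ⇒  m = (-72)² − 170·23 = 1274
m = 1274 > 0,  v_rel·d = -72 < 0  ⇒  outside

inside=no margin=1274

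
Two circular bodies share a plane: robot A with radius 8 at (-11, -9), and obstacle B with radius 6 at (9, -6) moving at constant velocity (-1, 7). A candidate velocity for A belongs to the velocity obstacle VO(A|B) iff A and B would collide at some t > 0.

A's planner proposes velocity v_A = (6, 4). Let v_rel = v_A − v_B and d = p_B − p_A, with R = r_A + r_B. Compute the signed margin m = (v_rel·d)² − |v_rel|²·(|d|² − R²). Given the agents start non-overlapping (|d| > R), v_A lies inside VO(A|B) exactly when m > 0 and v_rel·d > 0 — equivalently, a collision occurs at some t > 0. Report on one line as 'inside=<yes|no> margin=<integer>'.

d = (20, 3),  |d|² = 409;  R = 8+6 = 14,  c = 409−14² = 213
v_rel = (7, -3),  |v_rel|² = 58;  v_rel·d = (7)·(20) + (-3)·(3) = 131
58·t² − 262·t + 213 = 0  ⇒  m = 131² − 58·213 = 4807
m = 4807 > 0,  v_rel·d = 131 > 0  ⇒  inside

inside=yes margin=4807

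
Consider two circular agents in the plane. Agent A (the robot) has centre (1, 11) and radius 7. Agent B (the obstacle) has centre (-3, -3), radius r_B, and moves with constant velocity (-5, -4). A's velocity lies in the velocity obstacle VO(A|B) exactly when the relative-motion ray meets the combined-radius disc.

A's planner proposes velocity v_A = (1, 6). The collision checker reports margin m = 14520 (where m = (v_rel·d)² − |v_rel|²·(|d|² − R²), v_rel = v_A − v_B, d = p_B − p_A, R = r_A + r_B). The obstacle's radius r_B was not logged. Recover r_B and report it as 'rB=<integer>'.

m = 14520
d = (-4, -14);  v_rel = (6, 10),  |v_rel|² = 136
v_rel×d = (6)·(-14) − (10)·(-4) = -44
since m = R²·136 − (-44)²:  R² = (1936 + 14520) / 136 = 121
R = √121 = 11  ⇒  r_B = 11 − 7 = 4

rB=4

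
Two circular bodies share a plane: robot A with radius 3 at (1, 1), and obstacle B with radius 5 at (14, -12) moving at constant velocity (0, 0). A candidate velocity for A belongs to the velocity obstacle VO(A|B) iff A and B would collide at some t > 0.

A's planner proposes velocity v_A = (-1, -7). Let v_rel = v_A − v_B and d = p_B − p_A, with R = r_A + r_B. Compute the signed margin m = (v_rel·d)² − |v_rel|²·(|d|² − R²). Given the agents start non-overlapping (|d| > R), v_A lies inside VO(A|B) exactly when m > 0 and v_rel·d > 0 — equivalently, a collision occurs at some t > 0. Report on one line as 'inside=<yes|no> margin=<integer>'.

d = (13, -13),  |d|² = 338;  R = 3+5 = 8,  c = 338−8² = 274
v_rel = (-1, -7),  |v_rel|² = 50;  v_rel·d = (-1)·(13) + (-7)·(-13) = 78
50·t² − 156·t + 274 = 0  ⇒  m = 78² − 50·274 = -7616
m = -7616 < 0,  v_rel·d = 78 > 0  ⇒  outside

inside=no margin=-7616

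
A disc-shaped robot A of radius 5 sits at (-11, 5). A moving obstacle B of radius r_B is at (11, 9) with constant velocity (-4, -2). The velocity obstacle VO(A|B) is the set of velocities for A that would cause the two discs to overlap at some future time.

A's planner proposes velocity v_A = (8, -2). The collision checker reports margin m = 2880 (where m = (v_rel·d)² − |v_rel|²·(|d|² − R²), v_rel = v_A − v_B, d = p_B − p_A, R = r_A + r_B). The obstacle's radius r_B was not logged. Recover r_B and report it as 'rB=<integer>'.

m = 2880
d = (22, 4);  v_rel = (12, 0),  |v_rel|² = 144
v_rel×d = (12)·(4) − (0)·(22) = 48
since m = R²·144 − 48²:  R² = (2304 + 2880) / 144 = 36
R = √36 = 6  ⇒  r_B = 6 − 5 = 1

rB=1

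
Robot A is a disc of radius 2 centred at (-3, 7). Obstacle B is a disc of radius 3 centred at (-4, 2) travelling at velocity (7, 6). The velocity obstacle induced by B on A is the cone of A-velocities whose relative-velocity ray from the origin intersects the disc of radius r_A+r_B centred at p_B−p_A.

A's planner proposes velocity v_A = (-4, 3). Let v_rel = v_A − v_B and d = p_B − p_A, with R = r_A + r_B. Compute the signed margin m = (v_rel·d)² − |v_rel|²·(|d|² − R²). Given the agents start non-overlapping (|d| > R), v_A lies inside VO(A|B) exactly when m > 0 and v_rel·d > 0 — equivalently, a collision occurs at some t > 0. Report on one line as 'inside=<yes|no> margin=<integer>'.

d = (-1, -5),  |d|² = 26;  R = 2+3 = 5,  c = 26−5² = 1
v_rel = (-11, -3),  |v_rel|² = 130;  v_rel·d = (-11)·(-1) + (-3)·(-5) = 26
130·t² − 52·t + 1 = 0  ⇒  m = 26² − 130·1 = 546
m = 546 > 0,  v_rel·d = 26 > 0  ⇒  inside

inside=yes margin=546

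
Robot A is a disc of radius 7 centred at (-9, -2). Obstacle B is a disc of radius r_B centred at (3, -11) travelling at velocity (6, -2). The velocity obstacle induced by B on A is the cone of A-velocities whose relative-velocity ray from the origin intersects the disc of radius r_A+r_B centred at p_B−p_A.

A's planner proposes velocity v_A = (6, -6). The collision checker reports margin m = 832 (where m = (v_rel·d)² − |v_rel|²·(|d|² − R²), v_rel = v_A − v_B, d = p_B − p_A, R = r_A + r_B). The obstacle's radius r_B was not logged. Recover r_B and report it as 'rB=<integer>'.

m = 832
d = (12, -9);  v_rel = (0, -4),  |v_rel|² = 16
v_rel×d = (0)·(-9) − (-4)·(12) = 48
since m = R²·16 − 48²:  R² = (2304 + 832) / 16 = 196
R = √196 = 14  ⇒  r_B = 14 − 7 = 7

rB=7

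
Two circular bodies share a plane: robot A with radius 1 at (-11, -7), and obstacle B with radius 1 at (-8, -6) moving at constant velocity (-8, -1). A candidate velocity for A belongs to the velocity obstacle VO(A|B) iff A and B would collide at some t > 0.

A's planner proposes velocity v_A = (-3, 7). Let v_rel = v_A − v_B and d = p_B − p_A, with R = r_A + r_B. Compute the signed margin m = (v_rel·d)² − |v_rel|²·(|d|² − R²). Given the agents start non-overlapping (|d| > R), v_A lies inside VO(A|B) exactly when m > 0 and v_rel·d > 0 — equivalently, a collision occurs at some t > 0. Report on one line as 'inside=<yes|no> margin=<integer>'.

d = (3, 1),  |d|² = 10;  R = 1+1 = 2,  c = 10−2² = 6
v_rel = (5, 8),  |v_rel|² = 89;  v_rel·d = (5)·(3) + (8)·(1) = 23
89·t² − 46·t + 6 = 0  ⇒  m = 23² − 89·6 = -5
m = -5 < 0,  v_rel·d = 23 > 0  ⇒  outside

inside=no margin=-5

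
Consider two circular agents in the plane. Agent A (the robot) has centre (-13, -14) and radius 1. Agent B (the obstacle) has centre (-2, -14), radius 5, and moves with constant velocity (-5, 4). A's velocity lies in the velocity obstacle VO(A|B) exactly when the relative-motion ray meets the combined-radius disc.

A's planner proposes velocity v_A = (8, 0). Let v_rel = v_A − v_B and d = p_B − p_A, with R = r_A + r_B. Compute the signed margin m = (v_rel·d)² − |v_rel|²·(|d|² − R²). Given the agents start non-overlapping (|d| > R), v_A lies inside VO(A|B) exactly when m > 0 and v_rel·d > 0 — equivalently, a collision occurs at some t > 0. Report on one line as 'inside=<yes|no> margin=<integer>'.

d = (11, 0),  |d|² = 121;  R = 1+5 = 6,  c = 121−6² = 85
v_rel = (13, -4),  |v_rel|² = 185;  v_rel·d = (13)·(11) + (-4)·(0) = 143
185·t² − 286·t + 85 = 0  ⇒  m = 143² − 185·85 = 4724
m = 4724 > 0,  v_rel·d = 143 > 0  ⇒  inside

inside=yes margin=4724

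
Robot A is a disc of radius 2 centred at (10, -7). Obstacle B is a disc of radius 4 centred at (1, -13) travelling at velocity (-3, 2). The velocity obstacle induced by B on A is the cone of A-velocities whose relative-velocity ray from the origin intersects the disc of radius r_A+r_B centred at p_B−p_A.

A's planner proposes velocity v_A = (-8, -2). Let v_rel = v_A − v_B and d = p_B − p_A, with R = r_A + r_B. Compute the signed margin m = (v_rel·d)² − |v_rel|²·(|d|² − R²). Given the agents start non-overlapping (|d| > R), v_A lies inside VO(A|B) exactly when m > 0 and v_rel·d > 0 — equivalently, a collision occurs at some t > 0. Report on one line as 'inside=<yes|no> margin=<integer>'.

d = (-9, -6),  |d|² = 117;  R = 2+4 = 6,  c = 117−6² = 81
v_rel = (-5, -4),  |v_rel|² = 41;  v_rel·d = (-5)·(-9) + (-4)·(-6) = 69
41·t² − 138·t + 81 = 0  ⇒  m = 69² − 41·81 = 1440
m = 1440 > 0,  v_rel·d = 69 > 0  ⇒  inside

inside=yes margin=1440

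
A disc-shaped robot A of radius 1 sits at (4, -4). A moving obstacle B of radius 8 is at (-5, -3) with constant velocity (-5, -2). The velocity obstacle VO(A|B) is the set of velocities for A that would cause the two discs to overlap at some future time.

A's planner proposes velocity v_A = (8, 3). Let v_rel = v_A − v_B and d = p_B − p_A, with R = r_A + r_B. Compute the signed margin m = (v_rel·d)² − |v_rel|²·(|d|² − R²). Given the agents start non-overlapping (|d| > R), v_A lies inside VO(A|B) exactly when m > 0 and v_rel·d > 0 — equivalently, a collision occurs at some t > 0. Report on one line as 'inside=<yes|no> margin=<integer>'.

d = (-9, 1),  |d|² = 82;  R = 1+8 = 9,  c = 82−9² = 1
v_rel = (13, 5),  |v_rel|² = 194;  v_rel·d = (13)·(-9) + (5)·(1) = -112
194·t² + 224·t + 1 = 0  ⇒  m = (-112)² − 194·1 = 12350
m = 12350 > 0,  v_rel·d = -112 < 0  ⇒  outside

inside=no margin=12350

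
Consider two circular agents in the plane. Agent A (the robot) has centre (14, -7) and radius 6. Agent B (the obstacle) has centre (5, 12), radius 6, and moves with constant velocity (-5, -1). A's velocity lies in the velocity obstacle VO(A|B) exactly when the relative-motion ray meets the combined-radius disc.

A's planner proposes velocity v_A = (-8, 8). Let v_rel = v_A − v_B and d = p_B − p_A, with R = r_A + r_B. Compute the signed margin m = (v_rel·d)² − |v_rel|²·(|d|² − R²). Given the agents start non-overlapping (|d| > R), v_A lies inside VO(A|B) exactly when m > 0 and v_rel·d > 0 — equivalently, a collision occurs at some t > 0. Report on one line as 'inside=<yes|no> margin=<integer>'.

d = (-9, 19),  |d|² = 442;  R = 6+6 = 12,  c = 442−12² = 298
v_rel = (-3, 9),  |v_rel|² = 90;  v_rel·d = (-3)·(-9) + (9)·(19) = 198
90·t² − 396·t + 298 = 0  ⇒  m = 198² − 90·298 = 12384
m = 12384 > 0,  v_rel·d = 198 > 0  ⇒  inside

inside=yes margin=12384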